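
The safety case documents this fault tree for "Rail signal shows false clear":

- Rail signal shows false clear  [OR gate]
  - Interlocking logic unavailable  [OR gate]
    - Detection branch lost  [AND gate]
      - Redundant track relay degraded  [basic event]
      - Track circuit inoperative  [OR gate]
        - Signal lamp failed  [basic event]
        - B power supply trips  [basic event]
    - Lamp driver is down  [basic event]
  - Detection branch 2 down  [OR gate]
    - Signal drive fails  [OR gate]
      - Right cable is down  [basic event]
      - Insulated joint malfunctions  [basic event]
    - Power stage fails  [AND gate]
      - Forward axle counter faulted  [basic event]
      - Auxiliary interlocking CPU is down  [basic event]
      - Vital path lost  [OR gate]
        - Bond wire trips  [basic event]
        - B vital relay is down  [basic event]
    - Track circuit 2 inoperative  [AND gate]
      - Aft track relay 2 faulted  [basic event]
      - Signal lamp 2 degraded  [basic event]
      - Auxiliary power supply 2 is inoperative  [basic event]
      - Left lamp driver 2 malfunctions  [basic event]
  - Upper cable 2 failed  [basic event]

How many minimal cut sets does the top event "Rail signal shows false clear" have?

Track circuit inoperative [OR]: union of children's cut sets → 2 cut set(s).
Detection branch lost [AND]: one cut set from each child combined → 1 × 2 = 2 cut set(s).
Interlocking logic unavailable [OR]: union of children's cut sets → 3 cut set(s).
Signal drive fails [OR]: union of children's cut sets → 2 cut set(s).
Vital path lost [OR]: union of children's cut sets → 2 cut set(s).
Power stage fails [AND]: one cut set from each child combined → 1 × 1 × 2 = 2 cut set(s).
Track circuit 2 inoperative [AND]: one cut set from each child combined → 1 × 1 × 1 × 1 = 1 cut set(s).
Detection branch 2 down [OR]: union of children's cut sets → 5 cut set(s).
Rail signal shows false clear [OR]: union of children's cut sets → 9 cut set(s).
Minimal cut sets: {Redundant track relay degraded, Signal lamp failed}; {B power supply trips, Redundant track relay degraded}; {Lamp driver is down}; {Right cable is down}; {Insulated joint malfunctions}; {Auxiliary interlocking CPU is down, Bond wire trips, Forward axle counter faulted}; {Auxiliary interlocking CPU is down, B vital relay is down, Forward axle counter faulted}; {Aft track relay 2 faulted, Auxiliary power supply 2 is inoperative, Left lamp driver 2 malfunctions, Signal lamp 2 degraded}; {Upper cable 2 failed}.

9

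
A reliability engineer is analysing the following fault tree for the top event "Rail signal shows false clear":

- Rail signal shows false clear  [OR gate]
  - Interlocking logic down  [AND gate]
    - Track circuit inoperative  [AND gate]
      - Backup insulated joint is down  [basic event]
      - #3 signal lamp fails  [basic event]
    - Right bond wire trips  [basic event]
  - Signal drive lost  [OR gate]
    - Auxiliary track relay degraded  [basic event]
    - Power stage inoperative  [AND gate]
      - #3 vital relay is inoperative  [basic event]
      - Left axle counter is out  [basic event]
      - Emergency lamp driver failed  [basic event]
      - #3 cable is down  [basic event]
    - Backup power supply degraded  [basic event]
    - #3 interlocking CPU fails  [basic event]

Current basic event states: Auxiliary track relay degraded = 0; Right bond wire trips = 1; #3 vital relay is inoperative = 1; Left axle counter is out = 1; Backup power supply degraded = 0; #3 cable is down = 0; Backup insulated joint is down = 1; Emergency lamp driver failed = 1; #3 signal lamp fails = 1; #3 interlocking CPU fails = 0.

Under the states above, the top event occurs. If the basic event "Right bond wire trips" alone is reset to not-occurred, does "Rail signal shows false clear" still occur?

Counterfactual: set "Right bond wire trips" to not occurred.
Track circuit inoperative [AND]: Backup insulated joint is down=occurs, #3 signal lamp fails=occurs → all inputs occur → occurs.
Interlocking logic down [AND]: Track circuit inoperative=occurs, Right bond wire trips=not → not all inputs occur → does not occur.
Power stage inoperative [AND]: #3 vital relay is inoperative=occurs, Left axle counter is out=occurs, Emergency lamp driver failed=occurs, #3 cable is down=not → not all inputs occur → does not occur.
Signal drive lost [OR]: Auxiliary track relay degraded=not, Power stage inoperative=not, Backup power supply degraded=not, #3 interlocking CPU fails=not → no input occurs → does not occur.
Rail signal shows false clear [OR]: Interlocking logic down=not, Signal drive lost=not → no input occurs → does not occur.

No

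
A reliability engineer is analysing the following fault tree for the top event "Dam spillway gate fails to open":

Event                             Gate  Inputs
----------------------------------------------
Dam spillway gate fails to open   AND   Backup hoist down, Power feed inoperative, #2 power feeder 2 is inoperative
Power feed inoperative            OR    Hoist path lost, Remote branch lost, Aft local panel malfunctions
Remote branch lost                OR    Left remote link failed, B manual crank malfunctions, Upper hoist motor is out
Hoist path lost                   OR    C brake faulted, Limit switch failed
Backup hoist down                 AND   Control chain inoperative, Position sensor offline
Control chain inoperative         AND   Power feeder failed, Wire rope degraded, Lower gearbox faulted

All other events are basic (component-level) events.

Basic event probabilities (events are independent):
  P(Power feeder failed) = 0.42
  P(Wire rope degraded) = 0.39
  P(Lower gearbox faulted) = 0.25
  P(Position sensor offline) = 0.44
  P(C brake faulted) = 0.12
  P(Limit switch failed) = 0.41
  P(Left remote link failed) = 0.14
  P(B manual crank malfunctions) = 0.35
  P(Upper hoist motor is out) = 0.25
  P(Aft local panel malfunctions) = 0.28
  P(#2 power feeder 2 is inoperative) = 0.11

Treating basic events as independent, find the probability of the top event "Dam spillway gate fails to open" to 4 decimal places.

0.0017

P(Control chain inoperative) [AND] = 0.42 × 0.39 × 0.25 = 0.040950
P(Backup hoist down) [AND] = 0.040950 × 0.44 = 0.018018
P(Hoist path lost) [OR] = 1 − (1−0.12) × (1−0.41) = 0.480800
P(Remote branch lost) [OR] = 1 − (1−0.14) × (1−0.35) × (1−0.25) = 0.580750
P(Power feed inoperative) [OR] = 1 − (1−0.480800) × (1−0.580750) × (1−0.28) = 0.843274
P(Dam spillway gate fails to open) [AND] = 0.018018 × 0.843274 × 0.11 = 0.001671
Rounded to 4 decimal places: P(Dam spillway gate fails to open) ≈ 0.0017.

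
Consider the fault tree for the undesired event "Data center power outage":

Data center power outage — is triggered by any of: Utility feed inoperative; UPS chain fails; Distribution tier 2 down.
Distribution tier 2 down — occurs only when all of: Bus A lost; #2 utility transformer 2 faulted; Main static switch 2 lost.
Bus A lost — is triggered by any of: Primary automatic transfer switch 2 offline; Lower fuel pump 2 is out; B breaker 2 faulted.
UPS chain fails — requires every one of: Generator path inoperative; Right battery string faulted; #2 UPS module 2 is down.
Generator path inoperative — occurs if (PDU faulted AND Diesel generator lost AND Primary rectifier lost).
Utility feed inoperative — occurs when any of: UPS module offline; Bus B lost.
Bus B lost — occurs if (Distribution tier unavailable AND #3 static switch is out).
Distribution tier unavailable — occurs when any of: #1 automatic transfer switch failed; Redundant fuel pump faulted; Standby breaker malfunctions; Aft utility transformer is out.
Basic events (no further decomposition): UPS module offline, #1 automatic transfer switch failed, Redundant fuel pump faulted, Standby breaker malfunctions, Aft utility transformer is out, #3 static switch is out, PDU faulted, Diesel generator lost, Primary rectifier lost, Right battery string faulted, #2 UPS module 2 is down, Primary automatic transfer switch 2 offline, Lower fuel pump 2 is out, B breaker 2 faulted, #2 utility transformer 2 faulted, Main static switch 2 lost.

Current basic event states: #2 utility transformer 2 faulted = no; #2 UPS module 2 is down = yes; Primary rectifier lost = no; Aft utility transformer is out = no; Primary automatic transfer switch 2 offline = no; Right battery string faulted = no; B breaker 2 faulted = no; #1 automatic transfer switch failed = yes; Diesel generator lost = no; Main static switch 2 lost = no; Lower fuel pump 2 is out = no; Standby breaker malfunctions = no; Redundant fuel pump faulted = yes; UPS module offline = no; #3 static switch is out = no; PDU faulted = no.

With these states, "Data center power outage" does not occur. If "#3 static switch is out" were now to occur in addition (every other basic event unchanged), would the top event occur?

Yes

Counterfactual: set "#3 static switch is out" to occurred.
Distribution tier unavailable [OR]: #1 automatic transfer switch failed=occurs, Redundant fuel pump faulted=occurs, Standby breaker malfunctions=not, Aft utility transformer is out=not → at least one input occurs → occurs.
Bus B lost [AND]: Distribution tier unavailable=occurs, #3 static switch is out=occurs → all inputs occur → occurs.
Utility feed inoperative [OR]: UPS module offline=not, Bus B lost=occurs → at least one input occurs → occurs.
Generator path inoperative [AND]: PDU faulted=not, Diesel generator lost=not, Primary rectifier lost=not → not all inputs occur → does not occur.
UPS chain fails [AND]: Generator path inoperative=not, Right battery string faulted=not, #2 UPS module 2 is down=occurs → not all inputs occur → does not occur.
Bus A lost [OR]: Primary automatic transfer switch 2 offline=not, Lower fuel pump 2 is out=not, B breaker 2 faulted=not → no input occurs → does not occur.
Distribution tier 2 down [AND]: Bus A lost=not, #2 utility transformer 2 faulted=not, Main static switch 2 lost=not → not all inputs occur → does not occur.
Data center power outage [OR]: Utility feed inoperative=occurs, UPS chain fails=not, Distribution tier 2 down=not → at least one input occurs → occurs.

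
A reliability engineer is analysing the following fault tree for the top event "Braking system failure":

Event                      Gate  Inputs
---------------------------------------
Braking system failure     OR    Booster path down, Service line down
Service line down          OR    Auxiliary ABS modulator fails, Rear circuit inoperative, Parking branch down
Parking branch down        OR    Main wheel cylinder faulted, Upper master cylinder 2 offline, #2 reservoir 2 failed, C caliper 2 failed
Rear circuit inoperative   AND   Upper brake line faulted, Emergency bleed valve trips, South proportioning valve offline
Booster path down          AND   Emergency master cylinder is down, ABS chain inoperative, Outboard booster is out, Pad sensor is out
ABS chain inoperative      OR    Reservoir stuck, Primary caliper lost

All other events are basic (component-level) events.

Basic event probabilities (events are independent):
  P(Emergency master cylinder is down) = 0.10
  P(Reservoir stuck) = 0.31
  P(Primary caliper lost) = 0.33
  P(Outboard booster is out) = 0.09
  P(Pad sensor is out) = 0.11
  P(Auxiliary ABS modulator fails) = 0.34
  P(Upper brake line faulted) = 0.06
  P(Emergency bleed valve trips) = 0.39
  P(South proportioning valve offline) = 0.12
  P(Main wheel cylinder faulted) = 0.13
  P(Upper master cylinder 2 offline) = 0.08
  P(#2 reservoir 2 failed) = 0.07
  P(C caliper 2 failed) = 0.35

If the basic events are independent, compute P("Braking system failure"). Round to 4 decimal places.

0.6817

P(ABS chain inoperative) [OR] = 1 − (1−0.31) × (1−0.33) = 0.537700
P(Booster path down) [AND] = 0.10 × 0.537700 × 0.09 × 0.11 = 0.000532
P(Rear circuit inoperative) [AND] = 0.06 × 0.39 × 0.12 = 0.002808
P(Parking branch down) [OR] = 1 − (1−0.13) × (1−0.08) × (1−0.07) × (1−0.35) = 0.516158
P(Service line down) [OR] = 1 − (1−0.34) × (1−0.002808) × (1−0.516158) = 0.681561
P(Braking system failure) [OR] = 1 − (1−0.000532) × (1−0.681561) = 0.681730
Rounded to 4 decimal places: P(Braking system failure) ≈ 0.6817.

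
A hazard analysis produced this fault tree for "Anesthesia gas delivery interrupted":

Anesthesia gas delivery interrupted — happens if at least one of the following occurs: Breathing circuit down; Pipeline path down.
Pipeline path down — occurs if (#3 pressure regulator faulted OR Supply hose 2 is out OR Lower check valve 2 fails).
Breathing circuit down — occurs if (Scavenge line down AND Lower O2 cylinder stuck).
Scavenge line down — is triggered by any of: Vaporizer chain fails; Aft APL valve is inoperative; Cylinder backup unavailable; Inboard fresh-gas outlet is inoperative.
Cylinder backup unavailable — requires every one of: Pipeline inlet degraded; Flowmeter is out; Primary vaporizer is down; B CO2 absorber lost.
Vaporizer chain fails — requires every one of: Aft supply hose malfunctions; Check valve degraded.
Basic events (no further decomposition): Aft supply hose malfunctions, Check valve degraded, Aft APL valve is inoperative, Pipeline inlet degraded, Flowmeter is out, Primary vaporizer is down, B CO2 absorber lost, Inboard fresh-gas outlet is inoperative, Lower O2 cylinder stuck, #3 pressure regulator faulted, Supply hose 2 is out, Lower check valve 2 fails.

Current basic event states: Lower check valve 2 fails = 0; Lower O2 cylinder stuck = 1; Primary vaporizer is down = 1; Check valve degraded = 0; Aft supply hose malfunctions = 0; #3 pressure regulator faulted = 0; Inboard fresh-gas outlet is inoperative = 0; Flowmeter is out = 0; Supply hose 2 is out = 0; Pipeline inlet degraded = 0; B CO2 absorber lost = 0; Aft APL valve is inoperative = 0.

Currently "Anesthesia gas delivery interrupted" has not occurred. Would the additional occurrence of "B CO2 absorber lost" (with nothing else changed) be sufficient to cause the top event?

No

Counterfactual: set "B CO2 absorber lost" to occurred.
Vaporizer chain fails [AND]: Aft supply hose malfunctions=not, Check valve degraded=not → not all inputs occur → does not occur.
Cylinder backup unavailable [AND]: Pipeline inlet degraded=not, Flowmeter is out=not, Primary vaporizer is down=occurs, B CO2 absorber lost=occurs → not all inputs occur → does not occur.
Scavenge line down [OR]: Vaporizer chain fails=not, Aft APL valve is inoperative=not, Cylinder backup unavailable=not, Inboard fresh-gas outlet is inoperative=not → no input occurs → does not occur.
Breathing circuit down [AND]: Scavenge line down=not, Lower O2 cylinder stuck=occurs → not all inputs occur → does not occur.
Pipeline path down [OR]: #3 pressure regulator faulted=not, Supply hose 2 is out=not, Lower check valve 2 fails=not → no input occurs → does not occur.
Anesthesia gas delivery interrupted [OR]: Breathing circuit down=not, Pipeline path down=not → no input occurs → does not occur.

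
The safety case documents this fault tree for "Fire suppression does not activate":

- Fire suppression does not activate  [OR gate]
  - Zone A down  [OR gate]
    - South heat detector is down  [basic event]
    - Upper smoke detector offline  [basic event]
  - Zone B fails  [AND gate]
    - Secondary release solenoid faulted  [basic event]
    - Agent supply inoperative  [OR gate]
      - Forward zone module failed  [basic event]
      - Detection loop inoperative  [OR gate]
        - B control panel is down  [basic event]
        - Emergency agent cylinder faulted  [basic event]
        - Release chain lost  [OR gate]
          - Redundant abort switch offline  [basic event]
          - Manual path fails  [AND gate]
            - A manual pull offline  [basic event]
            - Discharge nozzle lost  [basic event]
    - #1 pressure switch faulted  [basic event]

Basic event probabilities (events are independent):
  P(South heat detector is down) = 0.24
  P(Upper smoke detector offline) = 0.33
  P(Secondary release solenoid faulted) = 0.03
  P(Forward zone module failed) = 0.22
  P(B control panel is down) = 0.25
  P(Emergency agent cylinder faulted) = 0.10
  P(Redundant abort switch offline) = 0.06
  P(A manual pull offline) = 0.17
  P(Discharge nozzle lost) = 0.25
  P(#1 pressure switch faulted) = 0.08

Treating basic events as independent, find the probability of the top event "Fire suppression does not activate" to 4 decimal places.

0.4914

P(Zone A down) [OR] = 1 − (1−0.24) × (1−0.33) = 0.490800
P(Manual path fails) [AND] = 0.17 × 0.25 = 0.042500
P(Release chain lost) [OR] = 1 − (1−0.06) × (1−0.042500) = 0.099950
P(Detection loop inoperative) [OR] = 1 − (1−0.25) × (1−0.10) × (1−0.099950) = 0.392466
P(Agent supply inoperative) [OR] = 1 − (1−0.22) × (1−0.392466) = 0.526123
P(Zone B fails) [AND] = 0.03 × 0.526123 × 0.08 = 0.001263
P(Fire suppression does not activate) [OR] = 1 − (1−0.490800) × (1−0.001263) = 0.491443
Rounded to 4 decimal places: P(Fire suppression does not activate) ≈ 0.4914.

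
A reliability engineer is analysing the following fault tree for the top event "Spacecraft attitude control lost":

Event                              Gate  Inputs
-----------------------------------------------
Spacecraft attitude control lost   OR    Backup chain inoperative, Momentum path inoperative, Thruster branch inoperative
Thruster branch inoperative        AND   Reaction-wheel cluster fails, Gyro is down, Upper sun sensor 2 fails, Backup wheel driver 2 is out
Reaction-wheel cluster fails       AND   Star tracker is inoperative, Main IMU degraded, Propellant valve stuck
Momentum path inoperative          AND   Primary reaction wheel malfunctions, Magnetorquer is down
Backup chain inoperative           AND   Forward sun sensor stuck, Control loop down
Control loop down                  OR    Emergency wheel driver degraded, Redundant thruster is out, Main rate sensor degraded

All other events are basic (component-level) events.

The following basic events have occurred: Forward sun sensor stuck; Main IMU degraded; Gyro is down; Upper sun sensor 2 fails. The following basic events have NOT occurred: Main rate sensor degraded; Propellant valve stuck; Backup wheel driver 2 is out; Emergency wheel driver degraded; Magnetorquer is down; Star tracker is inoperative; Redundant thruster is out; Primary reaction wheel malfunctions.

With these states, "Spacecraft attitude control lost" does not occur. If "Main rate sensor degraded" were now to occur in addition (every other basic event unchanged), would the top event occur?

Yes

Counterfactual: set "Main rate sensor degraded" to occurred.
Control loop down [OR]: Emergency wheel driver degraded=not, Redundant thruster is out=not, Main rate sensor degraded=occurs → at least one input occurs → occurs.
Backup chain inoperative [AND]: Forward sun sensor stuck=occurs, Control loop down=occurs → all inputs occur → occurs.
Momentum path inoperative [AND]: Primary reaction wheel malfunctions=not, Magnetorquer is down=not → not all inputs occur → does not occur.
Reaction-wheel cluster fails [AND]: Star tracker is inoperative=not, Main IMU degraded=occurs, Propellant valve stuck=not → not all inputs occur → does not occur.
Thruster branch inoperative [AND]: Reaction-wheel cluster fails=not, Gyro is down=occurs, Upper sun sensor 2 fails=occurs, Backup wheel driver 2 is out=not → not all inputs occur → does not occur.
Spacecraft attitude control lost [OR]: Backup chain inoperative=occurs, Momentum path inoperative=not, Thruster branch inoperative=not → at least one input occurs → occurs.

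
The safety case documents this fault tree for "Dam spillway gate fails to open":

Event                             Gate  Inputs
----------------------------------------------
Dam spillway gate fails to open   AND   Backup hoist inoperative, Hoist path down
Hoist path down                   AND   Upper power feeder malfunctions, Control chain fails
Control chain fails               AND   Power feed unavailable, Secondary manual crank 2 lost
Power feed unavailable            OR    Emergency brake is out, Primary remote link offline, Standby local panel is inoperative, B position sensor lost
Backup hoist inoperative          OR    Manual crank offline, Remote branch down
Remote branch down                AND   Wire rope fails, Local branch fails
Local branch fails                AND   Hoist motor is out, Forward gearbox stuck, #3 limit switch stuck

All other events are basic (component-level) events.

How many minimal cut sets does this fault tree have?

8

Local branch fails [AND]: one cut set from each child combined → 1 × 1 × 1 = 1 cut set(s).
Remote branch down [AND]: one cut set from each child combined → 1 × 1 = 1 cut set(s).
Backup hoist inoperative [OR]: union of children's cut sets → 2 cut set(s).
Power feed unavailable [OR]: union of children's cut sets → 4 cut set(s).
Control chain fails [AND]: one cut set from each child combined → 4 × 1 = 4 cut set(s).
Hoist path down [AND]: one cut set from each child combined → 1 × 4 = 4 cut set(s).
Dam spillway gate fails to open [AND]: one cut set from each child combined → 2 × 4 = 8 cut set(s).
Minimal cut sets: {Emergency brake is out, Manual crank offline, Secondary manual crank 2 lost, Upper power feeder malfunctions}; {Manual crank offline, Primary remote link offline, Secondary manual crank 2 lost, Upper power feeder malfunctions}; {Manual crank offline, Secondary manual crank 2 lost, Standby local panel is inoperative, Upper power feeder malfunctions}; {B position sensor lost, Manual crank offline, Secondary manual crank 2 lost, Upper power feeder malfunctions}; {#3 limit switch stuck, Emergency brake is out, Forward gearbox stuck, Hoist motor is out, Secondary manual crank 2 lost, Upper power feeder malfunctions, Wire rope fails}; {#3 limit switch stuck, Forward gearbox stuck, Hoist motor is out, Primary remote link offline, Secondary manual crank 2 lost, Upper power feeder malfunctions, Wire rope fails}; {#3 limit switch stuck, Forward gearbox stuck, Hoist motor is out, Secondary manual crank 2 lost, Standby local panel is inoperative, Upper power feeder malfunctions, Wire rope fails}; {#3 limit switch stuck, B position sensor lost, Forward gearbox stuck, Hoist motor is out, Secondary manual crank 2 lost, Upper power feeder malfunctions, Wire rope fails}.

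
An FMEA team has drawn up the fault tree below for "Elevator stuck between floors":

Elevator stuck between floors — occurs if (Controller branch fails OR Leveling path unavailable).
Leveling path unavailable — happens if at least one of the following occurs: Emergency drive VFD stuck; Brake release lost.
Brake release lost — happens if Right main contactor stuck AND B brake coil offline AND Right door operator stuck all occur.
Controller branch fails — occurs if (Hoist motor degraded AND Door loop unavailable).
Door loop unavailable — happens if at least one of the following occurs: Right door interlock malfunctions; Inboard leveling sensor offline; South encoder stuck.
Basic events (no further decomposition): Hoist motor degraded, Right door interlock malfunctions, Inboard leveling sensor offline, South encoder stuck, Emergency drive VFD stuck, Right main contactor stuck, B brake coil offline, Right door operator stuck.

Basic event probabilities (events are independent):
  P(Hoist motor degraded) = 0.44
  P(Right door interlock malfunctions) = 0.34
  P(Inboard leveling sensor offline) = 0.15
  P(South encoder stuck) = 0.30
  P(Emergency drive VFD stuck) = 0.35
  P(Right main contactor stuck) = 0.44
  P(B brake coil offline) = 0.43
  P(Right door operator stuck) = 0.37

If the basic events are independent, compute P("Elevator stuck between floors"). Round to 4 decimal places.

0.5570

P(Door loop unavailable) [OR] = 1 − (1−0.34) × (1−0.15) × (1−0.30) = 0.607300
P(Controller branch fails) [AND] = 0.44 × 0.607300 = 0.267212
P(Brake release lost) [AND] = 0.44 × 0.43 × 0.37 = 0.070004
P(Leveling path unavailable) [OR] = 1 − (1−0.35) × (1−0.070004) = 0.395503
P(Elevator stuck between floors) [OR] = 1 − (1−0.267212) × (1−0.395503) = 0.557032
Rounded to 4 decimal places: P(Elevator stuck between floors) ≈ 0.5570.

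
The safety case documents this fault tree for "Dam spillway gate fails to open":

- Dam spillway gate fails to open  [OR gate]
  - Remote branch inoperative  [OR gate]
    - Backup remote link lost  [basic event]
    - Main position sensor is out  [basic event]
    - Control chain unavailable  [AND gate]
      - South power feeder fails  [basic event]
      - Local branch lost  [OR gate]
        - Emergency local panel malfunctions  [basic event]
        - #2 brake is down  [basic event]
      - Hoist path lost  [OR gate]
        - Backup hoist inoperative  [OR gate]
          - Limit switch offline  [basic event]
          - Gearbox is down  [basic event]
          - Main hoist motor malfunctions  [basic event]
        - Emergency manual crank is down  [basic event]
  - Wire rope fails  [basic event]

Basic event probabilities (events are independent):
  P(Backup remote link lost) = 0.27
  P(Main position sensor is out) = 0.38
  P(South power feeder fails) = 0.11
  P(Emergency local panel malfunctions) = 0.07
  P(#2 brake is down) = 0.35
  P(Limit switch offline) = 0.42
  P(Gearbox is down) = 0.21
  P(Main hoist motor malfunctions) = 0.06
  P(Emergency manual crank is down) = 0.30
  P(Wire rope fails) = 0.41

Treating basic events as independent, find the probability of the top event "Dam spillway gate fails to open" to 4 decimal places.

P(Local branch lost) [OR] = 1 − (1−0.07) × (1−0.35) = 0.395500
P(Backup hoist inoperative) [OR] = 1 − (1−0.42) × (1−0.21) × (1−0.06) = 0.569292
P(Hoist path lost) [OR] = 1 − (1−0.569292) × (1−0.30) = 0.698504
P(Control chain unavailable) [AND] = 0.11 × 0.395500 × 0.698504 = 0.030388
P(Remote branch inoperative) [OR] = 1 − (1−0.27) × (1−0.38) × (1−0.030388) = 0.561154
P(Dam spillway gate fails to open) [OR] = 1 − (1−0.561154) × (1−0.41) = 0.741081
Rounded to 4 decimal places: P(Dam spillway gate fails to open) ≈ 0.7411.

0.7411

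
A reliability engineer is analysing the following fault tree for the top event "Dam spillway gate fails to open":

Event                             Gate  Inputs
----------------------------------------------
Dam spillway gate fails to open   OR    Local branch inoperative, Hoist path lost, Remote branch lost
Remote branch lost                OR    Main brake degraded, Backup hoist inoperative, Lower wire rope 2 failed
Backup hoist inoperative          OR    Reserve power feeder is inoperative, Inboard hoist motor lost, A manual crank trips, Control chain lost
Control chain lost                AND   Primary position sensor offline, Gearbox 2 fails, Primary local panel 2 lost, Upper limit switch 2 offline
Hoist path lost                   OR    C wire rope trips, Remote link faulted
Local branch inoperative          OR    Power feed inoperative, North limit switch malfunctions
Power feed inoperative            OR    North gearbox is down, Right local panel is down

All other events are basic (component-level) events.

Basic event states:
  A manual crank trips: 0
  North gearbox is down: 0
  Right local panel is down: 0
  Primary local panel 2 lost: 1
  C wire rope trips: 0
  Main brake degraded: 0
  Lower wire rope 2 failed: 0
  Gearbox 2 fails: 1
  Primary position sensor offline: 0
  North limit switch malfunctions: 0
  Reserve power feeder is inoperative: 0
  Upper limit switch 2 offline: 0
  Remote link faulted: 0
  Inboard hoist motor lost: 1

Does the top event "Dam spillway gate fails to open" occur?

Yes

Power feed inoperative [OR]: North gearbox is down=not, Right local panel is down=not → no input occurs → does not occur.
Local branch inoperative [OR]: Power feed inoperative=not, North limit switch malfunctions=not → no input occurs → does not occur.
Hoist path lost [OR]: C wire rope trips=not, Remote link faulted=not → no input occurs → does not occur.
Control chain lost [AND]: Primary position sensor offline=not, Gearbox 2 fails=occurs, Primary local panel 2 lost=occurs, Upper limit switch 2 offline=not → not all inputs occur → does not occur.
Backup hoist inoperative [OR]: Reserve power feeder is inoperative=not, Inboard hoist motor lost=occurs, A manual crank trips=not, Control chain lost=not → at least one input occurs → occurs.
Remote branch lost [OR]: Main brake degraded=not, Backup hoist inoperative=occurs, Lower wire rope 2 failed=not → at least one input occurs → occurs.
Dam spillway gate fails to open [OR]: Local branch inoperative=not, Hoist path lost=not, Remote branch lost=occurs → at least one input occurs → occurs.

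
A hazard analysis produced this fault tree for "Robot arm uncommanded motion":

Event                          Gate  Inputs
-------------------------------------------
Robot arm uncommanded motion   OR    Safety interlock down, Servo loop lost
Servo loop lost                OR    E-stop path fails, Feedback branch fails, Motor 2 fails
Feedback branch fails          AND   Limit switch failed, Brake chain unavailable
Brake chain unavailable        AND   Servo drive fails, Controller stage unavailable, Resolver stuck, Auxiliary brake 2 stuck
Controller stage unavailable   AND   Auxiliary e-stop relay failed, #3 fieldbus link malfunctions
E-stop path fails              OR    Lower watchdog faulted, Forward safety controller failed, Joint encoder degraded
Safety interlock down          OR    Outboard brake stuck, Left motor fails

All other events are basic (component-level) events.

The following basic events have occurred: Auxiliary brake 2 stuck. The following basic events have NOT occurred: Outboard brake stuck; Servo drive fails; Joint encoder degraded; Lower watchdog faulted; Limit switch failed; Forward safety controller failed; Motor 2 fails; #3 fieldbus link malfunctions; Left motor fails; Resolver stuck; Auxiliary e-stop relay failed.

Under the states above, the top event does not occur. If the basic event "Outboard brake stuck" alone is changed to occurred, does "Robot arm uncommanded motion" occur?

Counterfactual: set "Outboard brake stuck" to occurred.
Safety interlock down [OR]: Outboard brake stuck=occurs, Left motor fails=not → at least one input occurs → occurs.
E-stop path fails [OR]: Lower watchdog faulted=not, Forward safety controller failed=not, Joint encoder degraded=not → no input occurs → does not occur.
Controller stage unavailable [AND]: Auxiliary e-stop relay failed=not, #3 fieldbus link malfunctions=not → not all inputs occur → does not occur.
Brake chain unavailable [AND]: Servo drive fails=not, Controller stage unavailable=not, Resolver stuck=not, Auxiliary brake 2 stuck=occurs → not all inputs occur → does not occur.
Feedback branch fails [AND]: Limit switch failed=not, Brake chain unavailable=not → not all inputs occur → does not occur.
Servo loop lost [OR]: E-stop path fails=not, Feedback branch fails=not, Motor 2 fails=not → no input occurs → does not occur.
Robot arm uncommanded motion [OR]: Safety interlock down=occurs, Servo loop lost=not → at least one input occurs → occurs.

Yes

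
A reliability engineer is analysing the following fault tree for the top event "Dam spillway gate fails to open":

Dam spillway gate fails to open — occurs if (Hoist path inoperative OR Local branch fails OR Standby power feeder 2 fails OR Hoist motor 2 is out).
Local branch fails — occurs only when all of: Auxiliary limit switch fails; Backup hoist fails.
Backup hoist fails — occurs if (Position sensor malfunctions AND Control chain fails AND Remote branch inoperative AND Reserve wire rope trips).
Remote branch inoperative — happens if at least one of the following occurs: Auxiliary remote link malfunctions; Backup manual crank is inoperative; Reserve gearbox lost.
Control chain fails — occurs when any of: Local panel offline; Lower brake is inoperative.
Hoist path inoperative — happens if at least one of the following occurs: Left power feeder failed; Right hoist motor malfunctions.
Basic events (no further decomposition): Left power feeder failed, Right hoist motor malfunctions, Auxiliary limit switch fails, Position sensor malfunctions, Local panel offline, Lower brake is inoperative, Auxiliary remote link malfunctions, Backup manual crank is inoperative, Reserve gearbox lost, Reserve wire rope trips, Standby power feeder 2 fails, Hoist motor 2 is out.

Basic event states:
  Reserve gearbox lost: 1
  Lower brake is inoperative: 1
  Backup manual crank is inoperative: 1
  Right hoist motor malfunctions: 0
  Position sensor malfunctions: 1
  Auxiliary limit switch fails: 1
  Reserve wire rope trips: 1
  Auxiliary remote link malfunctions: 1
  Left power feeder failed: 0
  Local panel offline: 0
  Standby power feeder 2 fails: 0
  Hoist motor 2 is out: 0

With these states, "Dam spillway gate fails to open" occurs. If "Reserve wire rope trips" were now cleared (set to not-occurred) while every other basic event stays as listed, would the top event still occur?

Counterfactual: set "Reserve wire rope trips" to not occurred.
Hoist path inoperative [OR]: Left power feeder failed=not, Right hoist motor malfunctions=not → no input occurs → does not occur.
Control chain fails [OR]: Local panel offline=not, Lower brake is inoperative=occurs → at least one input occurs → occurs.
Remote branch inoperative [OR]: Auxiliary remote link malfunctions=occurs, Backup manual crank is inoperative=occurs, Reserve gearbox lost=occurs → at least one input occurs → occurs.
Backup hoist fails [AND]: Position sensor malfunctions=occurs, Control chain fails=occurs, Remote branch inoperative=occurs, Reserve wire rope trips=not → not all inputs occur → does not occur.
Local branch fails [AND]: Auxiliary limit switch fails=occurs, Backup hoist fails=not → not all inputs occur → does not occur.
Dam spillway gate fails to open [OR]: Hoist path inoperative=not, Local branch fails=not, Standby power feeder 2 fails=not, Hoist motor 2 is out=not → no input occurs → does not occur.

No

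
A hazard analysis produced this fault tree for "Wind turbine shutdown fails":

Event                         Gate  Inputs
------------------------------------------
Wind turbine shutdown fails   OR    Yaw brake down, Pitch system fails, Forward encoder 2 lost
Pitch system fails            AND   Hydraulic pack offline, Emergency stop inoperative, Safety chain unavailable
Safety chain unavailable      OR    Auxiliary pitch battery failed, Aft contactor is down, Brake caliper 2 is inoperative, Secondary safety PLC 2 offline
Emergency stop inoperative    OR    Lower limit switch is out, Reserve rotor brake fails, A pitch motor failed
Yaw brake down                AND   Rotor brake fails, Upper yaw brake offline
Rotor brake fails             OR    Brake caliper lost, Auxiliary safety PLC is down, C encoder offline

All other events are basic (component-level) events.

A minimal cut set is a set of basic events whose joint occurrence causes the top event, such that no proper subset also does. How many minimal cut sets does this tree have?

Rotor brake fails [OR]: union of children's cut sets → 3 cut set(s).
Yaw brake down [AND]: one cut set from each child combined → 3 × 1 = 3 cut set(s).
Emergency stop inoperative [OR]: union of children's cut sets → 3 cut set(s).
Safety chain unavailable [OR]: union of children's cut sets → 4 cut set(s).
Pitch system fails [AND]: one cut set from each child combined → 1 × 3 × 4 = 12 cut set(s).
Wind turbine shutdown fails [OR]: union of children's cut sets → 16 cut set(s).

16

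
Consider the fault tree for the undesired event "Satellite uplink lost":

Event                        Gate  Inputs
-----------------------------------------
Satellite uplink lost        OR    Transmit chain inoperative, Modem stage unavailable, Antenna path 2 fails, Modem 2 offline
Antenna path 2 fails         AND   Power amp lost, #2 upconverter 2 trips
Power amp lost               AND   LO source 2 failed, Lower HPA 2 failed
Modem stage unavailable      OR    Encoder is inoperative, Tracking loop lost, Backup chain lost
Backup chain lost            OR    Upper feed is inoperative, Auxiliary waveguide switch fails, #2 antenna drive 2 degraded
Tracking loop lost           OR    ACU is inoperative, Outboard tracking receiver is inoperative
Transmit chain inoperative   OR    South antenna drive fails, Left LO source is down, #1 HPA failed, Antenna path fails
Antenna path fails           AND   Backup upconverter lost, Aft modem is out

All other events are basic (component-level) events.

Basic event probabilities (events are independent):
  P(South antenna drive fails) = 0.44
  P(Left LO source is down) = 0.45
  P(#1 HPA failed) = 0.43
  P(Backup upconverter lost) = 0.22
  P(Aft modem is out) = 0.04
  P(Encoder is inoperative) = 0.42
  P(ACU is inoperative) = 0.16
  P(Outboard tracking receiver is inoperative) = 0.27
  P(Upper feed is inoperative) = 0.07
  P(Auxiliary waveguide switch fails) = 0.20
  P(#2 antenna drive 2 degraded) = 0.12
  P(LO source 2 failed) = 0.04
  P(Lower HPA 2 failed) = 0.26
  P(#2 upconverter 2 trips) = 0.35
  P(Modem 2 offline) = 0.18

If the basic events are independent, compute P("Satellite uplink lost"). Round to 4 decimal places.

P(Antenna path fails) [AND] = 0.22 × 0.04 = 0.008800
P(Transmit chain inoperative) [OR] = 1 − (1−0.44) × (1−0.45) × (1−0.43) × (1−0.008800) = 0.825985
P(Tracking loop lost) [OR] = 1 − (1−0.16) × (1−0.27) = 0.386800
P(Backup chain lost) [OR] = 1 − (1−0.07) × (1−0.20) × (1−0.12) = 0.345280
P(Modem stage unavailable) [OR] = 1 − (1−0.42) × (1−0.386800) × (1−0.345280) = 0.767145
P(Power amp lost) [AND] = 0.04 × 0.26 = 0.010400
P(Antenna path 2 fails) [AND] = 0.010400 × 0.35 = 0.003640
P(Satellite uplink lost) [OR] = 1 − (1−0.825985) × (1−0.767145) × (1−0.003640) × (1−0.18) = 0.966894
Rounded to 4 decimal places: P(Satellite uplink lost) ≈ 0.9669.

0.9669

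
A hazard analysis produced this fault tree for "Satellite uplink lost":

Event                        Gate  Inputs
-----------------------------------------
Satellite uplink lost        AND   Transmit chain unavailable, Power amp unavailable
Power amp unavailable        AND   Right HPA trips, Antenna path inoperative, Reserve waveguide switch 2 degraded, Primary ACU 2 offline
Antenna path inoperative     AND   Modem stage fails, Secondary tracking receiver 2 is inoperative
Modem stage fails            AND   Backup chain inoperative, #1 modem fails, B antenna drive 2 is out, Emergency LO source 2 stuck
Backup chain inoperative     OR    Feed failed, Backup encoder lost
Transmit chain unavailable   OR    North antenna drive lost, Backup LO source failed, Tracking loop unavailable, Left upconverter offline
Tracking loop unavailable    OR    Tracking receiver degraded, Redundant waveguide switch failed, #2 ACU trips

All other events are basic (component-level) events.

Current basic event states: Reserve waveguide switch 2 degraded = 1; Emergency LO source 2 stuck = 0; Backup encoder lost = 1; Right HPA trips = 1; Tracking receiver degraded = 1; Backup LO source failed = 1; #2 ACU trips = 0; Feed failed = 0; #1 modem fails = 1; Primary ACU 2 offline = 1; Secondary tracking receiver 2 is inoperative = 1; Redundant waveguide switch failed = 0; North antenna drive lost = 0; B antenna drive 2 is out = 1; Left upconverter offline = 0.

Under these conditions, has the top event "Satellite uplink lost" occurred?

No

Tracking loop unavailable [OR]: Tracking receiver degraded=occurs, Redundant waveguide switch failed=not, #2 ACU trips=not → at least one input occurs → occurs.
Transmit chain unavailable [OR]: North antenna drive lost=not, Backup LO source failed=occurs, Tracking loop unavailable=occurs, Left upconverter offline=not → at least one input occurs → occurs.
Backup chain inoperative [OR]: Feed failed=not, Backup encoder lost=occurs → at least one input occurs → occurs.
Modem stage fails [AND]: Backup chain inoperative=occurs, #1 modem fails=occurs, B antenna drive 2 is out=occurs, Emergency LO source 2 stuck=not → not all inputs occur → does not occur.
Antenna path inoperative [AND]: Modem stage fails=not, Secondary tracking receiver 2 is inoperative=occurs → not all inputs occur → does not occur.
Power amp unavailable [AND]: Right HPA trips=occurs, Antenna path inoperative=not, Reserve waveguide switch 2 degraded=occurs, Primary ACU 2 offline=occurs → not all inputs occur → does not occur.
Satellite uplink lost [AND]: Transmit chain unavailable=occurs, Power amp unavailable=not → not all inputs occur → does not occur.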